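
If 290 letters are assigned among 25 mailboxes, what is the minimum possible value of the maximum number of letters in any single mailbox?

12

By the pigeonhole principle, the 25 mailboxes are the holes and the 290 letters are the pigeons.
If every mailbox held at most 11 letters, the total would be at most 25 × 11 = 275, which is less than 290.
So some mailbox holds at least ⌈290/25⌉ = 12 letters.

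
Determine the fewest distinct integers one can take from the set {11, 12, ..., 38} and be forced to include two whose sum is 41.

19

A set avoiding the sum 41 can contain at most one of each pair {x, 41−x}, plus the 8 elements whose complement lies outside the range.
The integers 21, …, 38 (18 of them) are such a set: any two sum to at least 21+22 = 43 > 41.
Any 19th integer completes one of the 10 pairs, so 19 choices force a sum of 41.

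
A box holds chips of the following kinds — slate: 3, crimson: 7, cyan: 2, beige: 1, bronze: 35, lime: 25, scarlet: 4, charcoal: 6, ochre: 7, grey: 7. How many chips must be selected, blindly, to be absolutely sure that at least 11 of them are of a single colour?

58

An adversary could hand out at most 10 chips per colour (8 colours run out sooner): 3 + 7 + 2 + 1 + 10 + 10 + 4 + 6 + 7 + 7 = 57 chips and still no colour has 11.
One more chip lands in a colour already at 10, so 58 draws are enough and 57 are not.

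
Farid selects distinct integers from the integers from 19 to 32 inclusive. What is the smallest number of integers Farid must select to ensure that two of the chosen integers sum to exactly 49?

Group the elements by complementary pair {x, 49−x}: {19,30}, {20,29}, {21,28}, …, giving 6 two-element pairs and 2 integers whose partner 49−x falls outside [19,32].
Pigeonhole: treating each of those 8 groups as a pigeonhole, one can pick one integer per group — 8 integers — with no two summing to 49.
The 9th integer lands in an occupied pair, forcing a sum of 49.

9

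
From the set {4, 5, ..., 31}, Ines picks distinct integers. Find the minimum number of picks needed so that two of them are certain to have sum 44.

20

Group the elements by complementary pair {x, 44−x}: {13,31}, {14,30}, {15,29}, …, giving 9 two-element pairs; the single value 22 (it cannot pair with itself since the integers are distinct); and 9 integers whose partner 44−x falls outside [4,31].
Pigeonhole: treating each of those 19 groups as a pigeonhole, one can pick one integer per group — 19 integers — with no two summing to 44.
The 20th integer lands in an occupied pair, forcing a sum of 44.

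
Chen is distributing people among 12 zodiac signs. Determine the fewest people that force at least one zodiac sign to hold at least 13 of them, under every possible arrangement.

With 144 people one could put exactly 12 in each of the 12 zodiac signs, and no zodiac sign would reach 13.
Pigeonhole: one more person must land in a zodiac sign that already has 12, giving it 13.
So 12 × 12 + 1 = 145 people are required.

145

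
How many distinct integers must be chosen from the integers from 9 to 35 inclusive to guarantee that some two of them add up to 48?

Two chosen integers sum to 48 exactly when both halves of some pair {x, 48−x} with 13 ≤ x ≤ 48−x ≤ 35 are chosen — 11 such pairs.
The remaining 5 elements (those with no distinct partner in range) can never complete a 48-sum, so the worst case takes all of them and one from each pair: 5 + 11 = 16.
Pigeonhole: the 17th integer has to be the second member of some pair, so 16 + 1 = 17.

17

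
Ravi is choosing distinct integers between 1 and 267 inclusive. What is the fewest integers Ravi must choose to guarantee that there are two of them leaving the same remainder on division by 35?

The 35 residue classes mod 35 are the pigeonholes.
With 35 integers one could put 1 in each residue class and have no class reach 2.
The 36th integer pushes some class to 2, so 35·1 + 1 = 36.

36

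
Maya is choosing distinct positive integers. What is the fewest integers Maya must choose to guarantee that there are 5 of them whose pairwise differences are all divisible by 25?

Integers whose pairwise differences are multiples of 25 are exactly those sharing a remainder mod 25. By the pigeonhole principle, the 25 residue classes mod 25 are the pigeonholes.
With 100 integers one could put 4 in each residue class and have no class reach 5.
The 101st integer pushes some class to 5, so 25·4 + 1 = 101.

101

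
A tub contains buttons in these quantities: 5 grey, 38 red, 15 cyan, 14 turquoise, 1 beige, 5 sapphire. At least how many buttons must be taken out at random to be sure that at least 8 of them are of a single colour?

By pigeonhole, the 6 colours are the holes; the buttons drawn are the pigeons.
To avoid 8 of any one colour, the worst case takes at most 7 of each colour, or every button of a colour that has fewer than 7.
That gives 5 + 7 + 7 + 7 + 1 + 5 = 32 buttons with no colour reaching 8.
The next button forces some colour to 8, so 32 + 1 = 33.

33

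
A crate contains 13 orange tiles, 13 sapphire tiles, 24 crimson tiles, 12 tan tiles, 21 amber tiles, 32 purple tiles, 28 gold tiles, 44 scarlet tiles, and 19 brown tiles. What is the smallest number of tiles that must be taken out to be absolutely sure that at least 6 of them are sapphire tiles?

In the worst case for collecting sapphire tiles, every non-sapphire tile comes out first.
There are 13 + 24 + 12 + 21 + 32 + 28 + 44 + 19 = 193 non-sapphire tiles altogether.
After those, each further tile must be sapphire, so 193 + 6 = 199 draws guarantee 6 sapphire tiles.

199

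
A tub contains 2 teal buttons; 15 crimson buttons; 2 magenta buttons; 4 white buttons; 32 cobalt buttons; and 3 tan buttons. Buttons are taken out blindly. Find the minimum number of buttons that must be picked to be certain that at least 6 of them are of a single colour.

22

Pigeonhole: put each drawn button into a box by colour. The largest draw with every box below 6 takes min(count, 5) from each colour; colours with fewer than 5 contribute all they have.
Σ min(cᵢ, 5) = 2 + 5 + 2 + 4 + 5 + 3 = 21.
Draw number 21 + 1 = 22 must push one box to 6.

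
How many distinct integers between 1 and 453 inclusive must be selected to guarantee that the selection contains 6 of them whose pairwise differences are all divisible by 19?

96

Integers whose pairwise differences are multiples of 19 are exactly those sharing a remainder mod 19. The 19 residue classes mod 19 are the pigeonholes.
With 95 integers one could put 5 in each residue class and have no class reach 6.
The 96th integer pushes some class to 6, so 19·5 + 1 = 96.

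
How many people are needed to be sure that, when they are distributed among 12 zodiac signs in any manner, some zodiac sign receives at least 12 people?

133

With 132 people one could put exactly 11 in each of the 12 zodiac signs, and no zodiac sign would reach 12.
By pigeonhole, one more person must land in a zodiac sign that already has 11, giving it 12.
So 12 × 11 + 1 = 133 people are required.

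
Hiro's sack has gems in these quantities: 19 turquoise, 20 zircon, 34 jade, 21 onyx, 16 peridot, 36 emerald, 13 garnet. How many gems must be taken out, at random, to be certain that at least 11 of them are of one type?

71

An adversary could hand out at most 10 gems per type: 10 + 10 + 10 + 10 + 10 + 10 + 10 = 70 gems and still no type has 11.
One more gem lands in a type already at 10, so 71 draws are enough and 70 are not.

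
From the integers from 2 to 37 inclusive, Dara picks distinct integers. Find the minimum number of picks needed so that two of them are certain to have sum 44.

Two chosen integers sum to 44 exactly when both halves of some pair {x, 44−x} with 7 ≤ x ≤ 44−x ≤ 37 are chosen — 15 such pairs.
The remaining 6 elements (those with no distinct partner in range) can never complete a 44-sum, so the worst case takes all of them and one from each pair: 6 + 15 = 21.
The 22nd integer has to be the second member of some pair, so 21 + 1 = 22.

22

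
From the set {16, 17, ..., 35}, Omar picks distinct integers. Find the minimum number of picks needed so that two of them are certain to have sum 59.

Group the elements by complementary pair {x, 59−x}: {24,35}, {25,34}, {26,33}, …, giving 6 two-element pairs and 8 integers whose partner 59−x falls outside [16,35].
By pigeonhole, treating each of those 14 groups as a pigeonhole, one can pick one integer per group — 14 integers — with no two summing to 59.
The 15th integer lands in an occupied pair, forcing a sum of 59.

15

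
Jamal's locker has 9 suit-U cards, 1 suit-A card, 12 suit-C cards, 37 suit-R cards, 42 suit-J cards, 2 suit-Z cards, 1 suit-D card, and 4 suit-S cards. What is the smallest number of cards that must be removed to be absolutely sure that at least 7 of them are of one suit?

Put each drawn card into a box by suit. The largest draw with every box below 7 takes min(count, 6) from each suit; suits with fewer than 6 contribute all they have.
Σ min(cᵢ, 6) = 6 + 1 + 6 + 6 + 6 + 2 + 1 + 4 = 32.
Draw number 32 + 1 = 33 must push one box to 7.

33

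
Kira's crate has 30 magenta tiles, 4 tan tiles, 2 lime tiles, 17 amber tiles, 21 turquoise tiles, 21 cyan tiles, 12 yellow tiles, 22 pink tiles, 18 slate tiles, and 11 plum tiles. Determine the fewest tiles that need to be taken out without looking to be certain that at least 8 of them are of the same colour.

63

The 10 colours are the holes; the tiles drawn are the pigeons.
To avoid 8 of any one colour, the worst case takes at most 7 of each colour, or every tile of a colour that has fewer than 7.
That gives 7 + 4 + 2 + 7 + 7 + 7 + 7 + 7 + 7 + 7 = 62 tiles with no colour reaching 8.
The next tile forces some colour to 8, so 62 + 1 = 63.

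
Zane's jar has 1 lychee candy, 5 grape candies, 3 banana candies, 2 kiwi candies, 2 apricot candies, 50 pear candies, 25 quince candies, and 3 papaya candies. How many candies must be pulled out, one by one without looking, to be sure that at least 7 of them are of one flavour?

Pigeonhole: put each drawn candy into a box by flavour. The largest draw with every box below 7 takes min(count, 6) from each flavour; flavours with fewer than 6 contribute all they have.
Σ min(cᵢ, 6) = 1 + 5 + 3 + 2 + 2 + 6 + 6 + 3 = 28.
Draw number 28 + 1 = 29 must push one box to 7.

29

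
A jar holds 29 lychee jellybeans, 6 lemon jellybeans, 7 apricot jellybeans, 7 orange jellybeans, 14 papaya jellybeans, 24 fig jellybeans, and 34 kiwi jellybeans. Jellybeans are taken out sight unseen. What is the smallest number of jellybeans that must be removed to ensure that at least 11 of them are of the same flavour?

61

By pigeonhole, put each drawn jellybean into a box by flavour. The largest draw with every box below 11 takes min(count, 10) from each flavour; flavours with fewer than 10 contribute all they have.
Σ min(cᵢ, 10) = 10 + 6 + 7 + 7 + 10 + 10 + 10 = 60.
Draw number 60 + 1 = 61 must push one box to 11.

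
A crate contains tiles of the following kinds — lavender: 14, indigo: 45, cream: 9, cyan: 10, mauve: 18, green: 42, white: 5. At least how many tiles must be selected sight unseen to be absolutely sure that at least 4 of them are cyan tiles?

137

In the worst case for collecting cyan tiles, every non-cyan tile comes out first.
There are 14 + 45 + 9 + 18 + 42 + 5 = 133 non-cyan tiles altogether.
After those, each further tile must be cyan, so 133 + 4 = 137 draws guarantee 4 cyan tiles.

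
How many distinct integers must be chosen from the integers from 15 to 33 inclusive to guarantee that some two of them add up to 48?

A set avoiding the sum 48 can contain at most one of each pair {x, 48−x}, plus the 1 element equal to its own complement.
The integers 24, …, 33 (10 of them) are such a set: any two sum to at least 24+25 = 49 > 48.
Any 11th integer completes one of the 9 pairs, so 11 choices force a sum of 48.

11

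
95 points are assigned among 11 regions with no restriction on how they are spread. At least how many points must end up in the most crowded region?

9

Pigeonhole: the 11 regions are the holes and the 95 points are the pigeons.
If every region held at most 8 points, the total would be at most 11 × 8 = 88, which is less than 95.
So some region holds at least ⌈95/11⌉ = 9 points.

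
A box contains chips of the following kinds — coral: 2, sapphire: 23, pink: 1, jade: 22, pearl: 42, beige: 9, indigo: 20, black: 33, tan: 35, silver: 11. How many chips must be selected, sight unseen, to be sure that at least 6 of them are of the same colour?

44

The 10 colours are the holes; the chips drawn are the pigeons.
To avoid 6 of any one colour, the worst case takes at most 5 of each colour, or every chip of a colour that has fewer than 5.
That gives 2 + 5 + 1 + 5 + 5 + 5 + 5 + 5 + 5 + 5 = 43 chips with no colour reaching 6.
The next chip forces some colour to 6, so 43 + 1 = 44.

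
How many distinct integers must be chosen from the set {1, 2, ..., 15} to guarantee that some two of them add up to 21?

11

A set avoiding the sum 21 can contain at most one of each pair {x, 21−x}, plus the 5 elements whose complement lies outside the range.
The integers 1, …, 10 (10 of them) are such a set: any two sum to at least 1+2 = 3 and at most 9+10 = 19 < 21.
Pigeonhole: any 11th integer completes one of the 5 pairs, so 11 choices force a sum of 21.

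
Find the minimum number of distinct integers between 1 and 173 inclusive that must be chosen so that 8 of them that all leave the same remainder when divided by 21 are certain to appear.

148

The 21 residue classes mod 21 are the pigeonholes.
With 147 integers one could put 7 in each residue class and have no class reach 8.
The 148th integer pushes some class to 8, so 21·7 + 1 = 148.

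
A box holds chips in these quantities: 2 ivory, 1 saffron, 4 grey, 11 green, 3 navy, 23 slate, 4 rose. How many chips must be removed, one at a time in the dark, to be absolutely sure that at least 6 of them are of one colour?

25

The 7 colours are the holes; the chips drawn are the pigeons.
To avoid 6 of any one colour, the worst case takes at most 5 of each colour, or every chip of a colour that has fewer than 5.
That gives 2 + 1 + 4 + 5 + 3 + 5 + 4 = 24 chips with no colour reaching 6.
The next chip forces some colour to 6, so 24 + 1 = 25.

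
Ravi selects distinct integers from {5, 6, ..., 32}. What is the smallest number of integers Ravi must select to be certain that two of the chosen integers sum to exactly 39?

16

A set avoiding the sum 39 can contain at most one of each pair {x, 39−x}, plus the 2 elements whose complement lies outside the range.
The integers 5, …, 19 (15 of them) are such a set: any two sum to at least 5+6 = 11 and at most 18+19 = 37 < 39.
Any 16th integer completes one of the 13 pairs, so 16 choices force a sum of 39.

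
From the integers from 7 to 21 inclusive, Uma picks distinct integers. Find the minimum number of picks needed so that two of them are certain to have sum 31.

10

Two chosen integers sum to 31 exactly when both halves of some pair {x, 31−x} with 10 ≤ x ≤ 31−x ≤ 21 are chosen — 6 such pairs.
The remaining 3 elements (those with no distinct partner in range) can never complete a 31-sum, so the worst case takes all of them and one from each pair: 3 + 6 = 9.
By pigeonhole, the 10th integer has to be the second member of some pair, so 9 + 1 = 10.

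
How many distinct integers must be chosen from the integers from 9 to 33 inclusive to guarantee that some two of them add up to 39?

A set avoiding the sum 39 can contain at most one of each pair {x, 39−x}, plus the 3 elements whose complement lies outside the range.
The integers 20, …, 33 (14 of them) are such a set: any two sum to at least 20+21 = 41 > 39.
Pigeonhole: any 15th integer completes one of the 11 pairs, so 15 choices force a sum of 39.

15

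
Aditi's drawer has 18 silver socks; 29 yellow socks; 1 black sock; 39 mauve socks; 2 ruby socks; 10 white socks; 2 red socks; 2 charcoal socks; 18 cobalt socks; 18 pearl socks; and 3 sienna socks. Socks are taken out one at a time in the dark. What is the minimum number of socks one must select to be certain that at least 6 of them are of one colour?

41

Put each drawn sock into a box by colour. The largest draw with every box below 6 takes min(count, 5) from each colour; colours with fewer than 5 contribute all they have.
Σ min(cᵢ, 5) = 5 + 5 + 1 + 5 + 2 + 5 + 2 + 2 + 5 + 5 + 3 = 40.
Draw number 40 + 1 = 41 must push one box to 6.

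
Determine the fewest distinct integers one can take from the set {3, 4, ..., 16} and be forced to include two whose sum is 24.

Two chosen integers sum to 24 exactly when both halves of some pair {x, 24−x} with 8 ≤ x ≤ 24−x ≤ 16 are chosen — 4 such pairs.
The remaining 6 elements (those with no distinct partner in range) can never complete a 24-sum, so the worst case takes all of them and one from each pair: 6 + 4 = 10.
Pigeonhole: the 11th integer has to be the second member of some pair, so 10 + 1 = 11.

11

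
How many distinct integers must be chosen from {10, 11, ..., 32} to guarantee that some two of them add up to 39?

14

A set avoiding the sum 39 can contain at most one of each pair {x, 39−x}, plus the 3 elements whose complement lies outside the range.
The integers 20, …, 32 (13 of them) are such a set: any two sum to at least 20+21 = 41 > 39.
Any 14th integer completes one of the 10 pairs, so 14 choices force a sum of 39.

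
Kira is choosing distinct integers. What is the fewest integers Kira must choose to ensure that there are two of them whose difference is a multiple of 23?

24

Integers whose pairwise differences are multiples of 23 are exactly those sharing a remainder mod 23. The 23 residue classes mod 23 are the pigeonholes.
With 23 integers one could put 1 in each residue class and have no class reach 2.
The 24th integer pushes some class to 2, so 23·1 + 1 = 24.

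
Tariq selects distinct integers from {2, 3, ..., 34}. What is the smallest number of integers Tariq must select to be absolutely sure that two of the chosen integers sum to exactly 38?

19

Two chosen integers sum to 38 exactly when both halves of some pair {x, 38−x} with 4 ≤ x ≤ 38−x ≤ 34 are chosen — 15 such pairs.
The remaining 3 elements (those with no distinct partner in range) can never complete a 38-sum, so the worst case takes all of them and one from each pair: 3 + 15 = 18.
The 19th integer has to be the second member of some pair, so 18 + 1 = 19.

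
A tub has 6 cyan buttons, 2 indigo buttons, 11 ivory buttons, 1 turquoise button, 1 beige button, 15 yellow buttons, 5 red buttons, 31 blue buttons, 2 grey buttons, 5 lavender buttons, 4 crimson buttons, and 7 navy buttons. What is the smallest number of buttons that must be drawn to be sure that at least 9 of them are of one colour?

Put each drawn button into a box by colour. The largest draw with every box below 9 takes min(count, 8) from each colour; colours with fewer than 8 contribute all they have.
Σ min(cᵢ, 8) = 6 + 2 + 8 + 1 + 1 + 8 + 5 + 8 + 2 + 5 + 4 + 7 = 57.
Draw number 57 + 1 = 58 must push one box to 9.

58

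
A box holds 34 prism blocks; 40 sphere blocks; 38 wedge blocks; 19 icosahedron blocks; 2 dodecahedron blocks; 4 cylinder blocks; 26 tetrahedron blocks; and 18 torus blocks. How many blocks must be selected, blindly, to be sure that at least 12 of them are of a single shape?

An adversary could hand out at most 11 blocks per shape (dodecahedron, cylinder run out sooner): 11 + 11 + 11 + 11 + 2 + 4 + 11 + 11 = 72 blocks and still no shape has 12.
Pigeonhole: one more block lands in a shape already at 11, so 73 draws are enough and 72 are not.

73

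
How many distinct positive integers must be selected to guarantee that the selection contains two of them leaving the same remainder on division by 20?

By the pigeonhole principle, the 20 residue classes mod 20 are the pigeonholes.
With 20 integers one could put 1 in each residue class and have no class reach 2.
The 21st integer pushes some class to 2, so 20·1 + 1 = 21.

21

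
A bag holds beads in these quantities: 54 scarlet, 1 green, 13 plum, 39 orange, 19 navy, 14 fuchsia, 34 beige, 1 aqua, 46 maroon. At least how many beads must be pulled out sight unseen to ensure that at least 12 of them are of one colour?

Pigeonhole: put each drawn bead into a box by colour. The largest draw with every box below 12 takes min(count, 11) from each colour; colours with fewer than 11 contribute all they have.
Σ min(cᵢ, 11) = 11 + 1 + 11 + 11 + 11 + 11 + 11 + 1 + 11 = 79.
Draw number 79 + 1 = 80 must push one box to 12.

80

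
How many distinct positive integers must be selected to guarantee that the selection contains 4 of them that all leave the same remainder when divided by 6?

Pigeonhole: the 6 residue classes mod 6 are the pigeonholes.
With 18 integers one could put 3 in each residue class and have no class reach 4.
The 19th integer pushes some class to 4, so 6·3 + 1 = 19.

19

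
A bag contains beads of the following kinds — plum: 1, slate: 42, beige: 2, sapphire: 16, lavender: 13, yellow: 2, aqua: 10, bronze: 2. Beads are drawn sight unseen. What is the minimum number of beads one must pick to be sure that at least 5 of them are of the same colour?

24

An adversary could hand out at most 4 beads per colour (4 colours run out sooner): 1 + 4 + 2 + 4 + 4 + 2 + 4 + 2 = 23 beads and still no colour has 5.
One more bead lands in a colour already at 4, so 24 draws are enough and 23 are not.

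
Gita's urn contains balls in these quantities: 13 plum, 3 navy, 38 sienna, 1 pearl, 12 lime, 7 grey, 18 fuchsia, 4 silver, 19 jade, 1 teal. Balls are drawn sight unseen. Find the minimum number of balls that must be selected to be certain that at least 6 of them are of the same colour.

Put each drawn ball into a box by colour. The largest draw with every box below 6 takes min(count, 5) from each colour; colours with fewer than 5 contribute all they have.
Σ min(cᵢ, 5) = 5 + 3 + 5 + 1 + 5 + 5 + 5 + 4 + 5 + 1 = 39.
Draw number 39 + 1 = 40 must push one box to 6.

40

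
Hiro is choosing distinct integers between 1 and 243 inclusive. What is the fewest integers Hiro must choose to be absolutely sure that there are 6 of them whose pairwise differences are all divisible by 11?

56

Integers whose pairwise differences are multiples of 11 are exactly those sharing a remainder mod 11. The 11 residue classes mod 11 are the pigeonholes.
With 55 integers one could put 5 in each residue class and have no class reach 6.
The 56th integer pushes some class to 6, so 11·5 + 1 = 56.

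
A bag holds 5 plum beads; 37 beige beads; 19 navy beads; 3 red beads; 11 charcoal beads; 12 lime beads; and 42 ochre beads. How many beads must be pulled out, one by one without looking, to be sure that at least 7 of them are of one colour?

39

Put each drawn bead into a box by colour. The largest draw with every box below 7 takes min(count, 6) from each colour; colours with fewer than 6 contribute all they have.
Σ min(cᵢ, 6) = 5 + 6 + 6 + 3 + 6 + 6 + 6 = 38.
Draw number 38 + 1 = 39 must push one box to 7.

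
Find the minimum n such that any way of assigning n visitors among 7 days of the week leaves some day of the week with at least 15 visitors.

With 98 visitors one could put exactly 14 in each of the 7 days of the week, and no day of the week would reach 15.
Pigeonhole: one more visitor must land in a day of the week that already has 14, giving it 15.
So 7 × 14 + 1 = 99 visitors are required.

99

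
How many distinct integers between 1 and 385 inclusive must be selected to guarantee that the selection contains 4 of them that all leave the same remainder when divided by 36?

The 36 residue classes mod 36 are the pigeonholes.
With 108 integers one could put 3 in each residue class and have no class reach 4.
The 109th integer pushes some class to 4, so 36·3 + 1 = 109.

109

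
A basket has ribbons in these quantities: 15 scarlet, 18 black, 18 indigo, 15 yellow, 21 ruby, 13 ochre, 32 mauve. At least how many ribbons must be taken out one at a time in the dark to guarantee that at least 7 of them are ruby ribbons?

In the worst case for collecting ruby ribbons, every non-ruby ribbon comes out first.
There are 15 + 18 + 18 + 15 + 13 + 32 = 111 non-ruby ribbons altogether.
After those, each further ribbon must be ruby, so 111 + 7 = 118 draws guarantee 7 ruby ribbons.

118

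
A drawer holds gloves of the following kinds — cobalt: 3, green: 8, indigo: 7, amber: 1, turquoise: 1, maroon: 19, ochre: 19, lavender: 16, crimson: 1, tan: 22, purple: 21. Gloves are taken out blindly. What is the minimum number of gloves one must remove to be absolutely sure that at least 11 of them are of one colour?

72

The 11 colours are the holes; the gloves drawn are the pigeons.
To avoid 11 of any one colour, the worst case takes at most 10 of each colour, or every glove of a colour that has fewer than 10.
That gives 3 + 8 + 7 + 1 + 1 + 10 + 10 + 10 + 1 + 10 + 10 = 71 gloves with no colour reaching 11.
The next glove forces some colour to 11, so 71 + 1 = 72.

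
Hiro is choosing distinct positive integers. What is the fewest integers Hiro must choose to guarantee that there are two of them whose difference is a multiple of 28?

29

Integers whose pairwise differences are multiples of 28 are exactly those sharing a remainder mod 28. Pigeonhole: the 28 residue classes mod 28 are the pigeonholes.
With 28 integers one could put 1 in each residue class and have no class reach 2.
The 29th integer pushes some class to 2, so 28·1 + 1 = 29.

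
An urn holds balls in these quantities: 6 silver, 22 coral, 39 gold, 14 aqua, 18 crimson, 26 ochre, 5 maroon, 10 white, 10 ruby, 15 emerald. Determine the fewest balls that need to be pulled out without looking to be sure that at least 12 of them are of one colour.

98

An adversary could hand out at most 11 balls per colour (4 colours run out sooner): 6 + 11 + 11 + 11 + 11 + 11 + 5 + 10 + 10 + 11 = 97 balls and still no colour has 12.
Pigeonhole: one more ball lands in a colour already at 11, so 98 draws are enough and 97 are not.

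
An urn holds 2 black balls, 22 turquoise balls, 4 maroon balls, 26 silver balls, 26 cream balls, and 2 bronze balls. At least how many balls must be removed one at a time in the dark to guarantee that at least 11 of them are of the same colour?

Pigeonhole: put each drawn ball into a box by colour. The largest draw with every box below 11 takes min(count, 10) from each colour; colours with fewer than 10 contribute all they have.
Σ min(cᵢ, 10) = 2 + 10 + 4 + 10 + 10 + 2 = 38.
Draw number 38 + 1 = 39 must push one box to 11.

39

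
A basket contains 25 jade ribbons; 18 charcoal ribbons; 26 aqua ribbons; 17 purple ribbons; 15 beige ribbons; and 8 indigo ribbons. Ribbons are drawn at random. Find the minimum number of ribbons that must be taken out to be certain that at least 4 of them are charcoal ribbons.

95

In the worst case for collecting charcoal ribbons, every non-charcoal ribbon comes out first.
There are 25 + 26 + 17 + 15 + 8 = 91 non-charcoal ribbons altogether.
After those, each further ribbon must be charcoal, so 91 + 4 = 95 draws guarantee 4 charcoal ribbons.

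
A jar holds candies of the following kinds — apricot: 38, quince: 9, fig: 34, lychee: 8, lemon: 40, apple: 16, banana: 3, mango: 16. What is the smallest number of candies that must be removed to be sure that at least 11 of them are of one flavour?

An adversary could hand out at most 10 candies per flavour (quince, lychee, banana run out sooner): 10 + 9 + 10 + 8 + 10 + 10 + 3 + 10 = 70 candies and still no flavour has 11.
By the pigeonhole principle, one more candy lands in a flavour already at 10, so 71 draws are enough and 70 are not.

71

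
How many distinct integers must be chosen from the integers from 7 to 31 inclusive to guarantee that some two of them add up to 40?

Group the elements by complementary pair {x, 40−x}: {9,31}, {10,30}, {11,29}, …, giving 11 two-element pairs, the single value 20 (it cannot pair with itself since the integers are distinct), and 2 integers whose partner 40−x falls outside [7,31].
Treating each of those 14 groups as a pigeonhole, one can pick one integer per group — 14 integers — with no two summing to 40.
The 15th integer lands in an occupied pair, forcing a sum of 40.

15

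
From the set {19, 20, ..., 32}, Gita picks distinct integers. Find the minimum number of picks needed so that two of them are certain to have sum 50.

A set avoiding the sum 50 can contain at most one of each pair {x, 50−x}, plus the 2 elements whose complement lies outside the range or equal to its own complement.
The integers 25, …, 32 (8 of them) are such a set: any two sum to at least 25+26 = 51 > 50.
Any 9th integer completes one of the 6 pairs, so 9 choices force a sum of 50.

9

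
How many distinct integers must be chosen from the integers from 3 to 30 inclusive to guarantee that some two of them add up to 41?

A set avoiding the sum 41 can contain at most one of each pair {x, 41−x}, plus the 8 elements whose complement lies outside the range.
The integers 3, …, 20 (18 of them) are such a set: any two sum to at least 3+4 = 7 and at most 19+20 = 39 < 41.
Pigeonhole: any 19th integer completes one of the 10 pairs, so 19 choices force a sum of 41.

19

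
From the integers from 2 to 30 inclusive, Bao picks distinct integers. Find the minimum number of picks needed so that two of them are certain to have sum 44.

22

Group the elements by complementary pair {x, 44−x}: {14,30}, {15,29}, {16,28}, …, giving 8 two-element pairs, the single value 22 (it cannot pair with itself since the integers are distinct), and 12 integers whose partner 44−x falls outside [2,30].
Treating each of those 21 groups as a pigeonhole, one can pick one integer per group — 21 integers — with no two summing to 44.
The 22nd integer lands in an occupied pair, forcing a sum of 44.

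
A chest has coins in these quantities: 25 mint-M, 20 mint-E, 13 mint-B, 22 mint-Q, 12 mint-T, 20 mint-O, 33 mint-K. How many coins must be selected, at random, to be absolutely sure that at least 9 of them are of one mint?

57

By the pigeonhole principle, the 7 mints are the holes; the coins drawn are the pigeons.
To avoid 9 of any one mint, the worst case takes at most 8 of each mint.
That gives 8 + 8 + 8 + 8 + 8 + 8 + 8 = 56 coins with no mint reaching 9.
The next coin forces some mint to 9, so 56 + 1 = 57.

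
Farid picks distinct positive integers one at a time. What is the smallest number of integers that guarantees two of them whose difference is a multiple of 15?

16

Integers whose pairwise differences are multiples of 15 are exactly those sharing a remainder mod 15. The 15 residue classes mod 15 are the pigeonholes.
With 15 integers one could put 1 in each residue class and have no class reach 2.
The 16th integer pushes some class to 2, so 15·1 + 1 = 16.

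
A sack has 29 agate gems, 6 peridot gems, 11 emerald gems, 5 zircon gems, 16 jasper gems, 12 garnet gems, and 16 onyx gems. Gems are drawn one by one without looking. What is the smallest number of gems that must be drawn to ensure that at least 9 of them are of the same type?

An adversary could hand out at most 8 gems per type (peridot, zircon run out sooner): 8 + 6 + 8 + 5 + 8 + 8 + 8 = 51 gems and still no type has 9.
One more gem lands in a type already at 8, so 52 draws are enough and 51 are not.

52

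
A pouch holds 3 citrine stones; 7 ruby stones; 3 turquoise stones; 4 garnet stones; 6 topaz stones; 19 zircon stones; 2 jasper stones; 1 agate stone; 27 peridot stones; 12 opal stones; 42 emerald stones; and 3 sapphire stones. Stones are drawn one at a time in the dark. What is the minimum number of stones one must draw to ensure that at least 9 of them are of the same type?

An adversary could hand out at most 8 stones per type (8 types run out sooner): 3 + 7 + 3 + 4 + 6 + 8 + 2 + 1 + 8 + 8 + 8 + 3 = 61 stones and still no type has 9.
Pigeonhole: one more stone lands in a type already at 8, so 62 draws are enough and 61 are not.

62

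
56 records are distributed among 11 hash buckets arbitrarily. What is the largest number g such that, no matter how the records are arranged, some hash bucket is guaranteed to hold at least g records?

6

By pigeonhole, the 11 hash buckets are the holes and the 56 records are the pigeons.
If every hash bucket held at most 5 records, the total would be at most 11 × 5 = 55, which is less than 56.
So some hash bucket holds at least ⌈56/11⌉ = 6 records.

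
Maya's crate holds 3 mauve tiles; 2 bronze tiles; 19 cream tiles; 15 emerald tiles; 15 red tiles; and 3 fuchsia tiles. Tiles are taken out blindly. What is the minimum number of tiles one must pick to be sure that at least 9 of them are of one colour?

An adversary could hand out at most 8 tiles per colour (mauve, bronze, fuchsia run out sooner): 3 + 2 + 8 + 8 + 8 + 3 = 32 tiles and still no colour has 9.
Pigeonhole: one more tile lands in a colour already at 8, so 33 draws are enough and 32 are not.

33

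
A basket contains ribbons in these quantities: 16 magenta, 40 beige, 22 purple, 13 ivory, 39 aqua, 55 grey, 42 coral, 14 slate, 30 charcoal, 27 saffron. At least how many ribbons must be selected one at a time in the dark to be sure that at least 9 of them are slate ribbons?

293

In the worst case for collecting slate ribbons, every non-slate ribbon comes out first.
There are 16 + 40 + 22 + 13 + 39 + 55 + 42 + 30 + 27 = 284 non-slate ribbons altogether.
After those, each further ribbon must be slate, so 284 + 9 = 293 draws guarantee 9 slate ribbons.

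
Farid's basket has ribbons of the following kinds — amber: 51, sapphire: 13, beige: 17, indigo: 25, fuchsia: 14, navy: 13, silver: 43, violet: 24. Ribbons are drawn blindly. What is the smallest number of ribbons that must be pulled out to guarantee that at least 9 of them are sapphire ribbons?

In the worst case for collecting sapphire ribbons, every non-sapphire ribbon comes out first.
There are 51 + 17 + 25 + 14 + 13 + 43 + 24 = 187 non-sapphire ribbons altogether.
After those, each further ribbon must be sapphire, so 187 + 9 = 196 draws guarantee 9 sapphire ribbons.

196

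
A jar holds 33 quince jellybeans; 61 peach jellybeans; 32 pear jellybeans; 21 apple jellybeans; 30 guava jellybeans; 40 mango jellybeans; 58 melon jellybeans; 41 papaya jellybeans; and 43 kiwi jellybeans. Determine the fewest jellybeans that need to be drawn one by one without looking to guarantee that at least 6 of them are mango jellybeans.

In the worst case for collecting mango jellybeans, every non-mango jellybean comes out first.
There are 33 + 61 + 32 + 21 + 30 + 58 + 41 + 43 = 319 non-mango jellybeans altogether.
After those, each further jellybean must be mango, so 319 + 6 = 325 draws guarantee 6 mango jellybeans.

325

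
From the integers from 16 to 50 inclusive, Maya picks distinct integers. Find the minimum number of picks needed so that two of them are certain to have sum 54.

A set avoiding the sum 54 can contain at most one of each pair {x, 54−x}, plus the 13 elements whose complement lies outside the range or equal to its own complement.
The integers 27, …, 50 (24 of them) are such a set: any two sum to at least 27+28 = 55 > 54.
Any 25th integer completes one of the 11 pairs, so 25 choices force a sum of 54.

25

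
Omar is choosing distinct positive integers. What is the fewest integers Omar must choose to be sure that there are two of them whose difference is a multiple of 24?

25

Integers whose pairwise differences are multiples of 24 are exactly those sharing a remainder mod 24. By the pigeonhole principle, the 24 residue classes mod 24 are the pigeonholes.
With 24 integers one could put 1 in each residue class and have no class reach 2.
The 25th integer pushes some class to 2, so 24·1 + 1 = 25.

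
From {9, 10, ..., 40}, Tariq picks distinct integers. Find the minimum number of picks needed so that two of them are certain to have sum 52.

19

Group the elements by complementary pair {x, 52−x}: {12,40}, {13,39}, {14,38}, …, giving 14 two-element pairs, the single value 26 (it cannot pair with itself since the integers are distinct), and 3 integers whose partner 52−x falls outside [9,40].
Treating each of those 18 groups as a pigeonhole, one can pick one integer per group — 18 integers — with no two summing to 52.
The 19th integer lands in an occupied pair, forcing a sum of 52.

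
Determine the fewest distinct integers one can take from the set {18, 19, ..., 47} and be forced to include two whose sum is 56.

Group the elements by complementary pair {x, 56−x}: {18,38}, {19,37}, {20,36}, …, giving 10 two-element pairs; the single value 28 (it cannot pair with itself since the integers are distinct); and 9 integers whose partner 56−x falls outside [18,47].
By the pigeonhole principle, treating each of those 20 groups as a pigeonhole, one can pick one integer per group — 20 integers — with no two summing to 56.
The 21st integer lands in an occupied pair, forcing a sum of 56.

21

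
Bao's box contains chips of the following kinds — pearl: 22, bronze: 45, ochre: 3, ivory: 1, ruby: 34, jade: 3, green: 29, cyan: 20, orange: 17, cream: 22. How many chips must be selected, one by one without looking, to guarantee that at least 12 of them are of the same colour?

Put each drawn chip into a box by colour. The largest draw with every box below 12 takes min(count, 11) from each colour; colours with fewer than 11 contribute all they have.
Σ min(cᵢ, 11) = 11 + 11 + 3 + 1 + 11 + 3 + 11 + 11 + 11 + 11 = 84.
Draw number 84 + 1 = 85 must push one box to 12.

85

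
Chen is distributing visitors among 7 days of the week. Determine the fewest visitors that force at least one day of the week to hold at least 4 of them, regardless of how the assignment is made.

22

With 21 visitors one could put exactly 3 in each of the 7 days of the week, and no day of the week would reach 4.
By the pigeonhole principle, one more visitor must land in a day of the week that already has 3, giving it 4.
So 7 × 3 + 1 = 22 visitors are required.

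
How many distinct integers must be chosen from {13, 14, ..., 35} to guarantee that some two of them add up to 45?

Group the elements by complementary pair {x, 45−x}: {13,32}, {14,31}, {15,30}, …, giving 10 two-element pairs and 3 integers whose partner 45−x falls outside [13,35].
By the pigeonhole principle, treating each of those 13 groups as a pigeonhole, one can pick one integer per group — 13 integers — with no two summing to 45.
The 14th integer lands in an occupied pair, forcing a sum of 45.

14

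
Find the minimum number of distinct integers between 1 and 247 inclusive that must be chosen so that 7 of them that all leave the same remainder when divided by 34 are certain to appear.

205

The 34 residue classes mod 34 are the pigeonholes.
With 204 integers one could put 6 in each residue class and have no class reach 7.
The 205th integer pushes some class to 7, so 34·6 + 1 = 205.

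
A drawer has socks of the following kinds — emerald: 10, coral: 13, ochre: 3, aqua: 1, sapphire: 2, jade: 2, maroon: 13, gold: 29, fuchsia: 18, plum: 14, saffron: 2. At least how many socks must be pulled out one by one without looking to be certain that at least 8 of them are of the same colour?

53

The 11 colours are the holes; the socks drawn are the pigeons.
To avoid 8 of any one colour, the worst case takes at most 7 of each colour, or every sock of a colour that has fewer than 7.
That gives 7 + 7 + 3 + 1 + 2 + 2 + 7 + 7 + 7 + 7 + 2 = 52 socks with no colour reaching 8.
The next sock forces some colour to 8, so 52 + 1 = 53.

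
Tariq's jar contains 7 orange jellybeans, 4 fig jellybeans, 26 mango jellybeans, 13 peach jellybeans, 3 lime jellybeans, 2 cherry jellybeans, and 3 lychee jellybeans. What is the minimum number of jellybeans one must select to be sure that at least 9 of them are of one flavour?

Put each drawn jellybean into a box by flavour. The largest draw with every box below 9 takes min(count, 8) from each flavour; flavours with fewer than 8 contribute all they have.
Σ min(cᵢ, 8) = 7 + 4 + 8 + 8 + 3 + 2 + 3 = 35.
Draw number 35 + 1 = 36 must push one box to 9.

36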